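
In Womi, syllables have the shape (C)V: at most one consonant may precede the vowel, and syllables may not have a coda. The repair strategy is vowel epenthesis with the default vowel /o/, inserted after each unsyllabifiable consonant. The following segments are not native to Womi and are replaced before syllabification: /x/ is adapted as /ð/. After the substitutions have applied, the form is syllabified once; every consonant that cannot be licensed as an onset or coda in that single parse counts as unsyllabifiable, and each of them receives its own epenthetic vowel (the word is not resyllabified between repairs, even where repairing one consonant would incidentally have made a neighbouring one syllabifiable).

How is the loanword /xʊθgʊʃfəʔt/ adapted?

ðʊθogʊʃofəʔoto

Substitution: /x/ → /ð/, giving /ðʊθgʊʃfəʔt/.
Under (C)V, the unsyllabifiable consonants are /θ/, /ʃ/, /ʔ/, /t/ (no codas are permitted; onsets are limited to one consonant).
Inserting the epenthetic vowel yields /θ/ → /θo/, /ʃ/ → /ʃo/, /ʔ/ → /ʔo/, /t/ → /to/.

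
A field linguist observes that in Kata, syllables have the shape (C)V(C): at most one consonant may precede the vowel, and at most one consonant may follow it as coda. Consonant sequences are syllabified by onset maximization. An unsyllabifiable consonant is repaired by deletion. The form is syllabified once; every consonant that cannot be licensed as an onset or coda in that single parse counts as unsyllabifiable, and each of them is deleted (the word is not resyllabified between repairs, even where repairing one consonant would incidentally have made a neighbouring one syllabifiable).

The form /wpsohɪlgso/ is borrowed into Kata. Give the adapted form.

sohɪlso

The consonants /w/, /p/, /g/ cannot be parsed into a legal (C)V(C) syllable (at most one coda consonant is licensed; onsets are limited to one consonant).
Deletion applies to /w/, /p/, /g/.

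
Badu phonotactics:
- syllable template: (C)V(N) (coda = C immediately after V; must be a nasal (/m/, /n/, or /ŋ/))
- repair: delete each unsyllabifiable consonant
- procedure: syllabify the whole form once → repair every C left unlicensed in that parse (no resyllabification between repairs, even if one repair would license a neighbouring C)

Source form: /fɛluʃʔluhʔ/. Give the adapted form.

fɛlulu

The consonants /ʃ/, /ʔ/, /h/, /ʔ/ cannot be parsed into a legal (C)V(N) syllable (only a nasal (/m/, /n/, or /ŋ/) is licensed in coda position; onsets are limited to one consonant).
Deletion applies to /ʃ/, /ʔ/, /h/, /ʔ/.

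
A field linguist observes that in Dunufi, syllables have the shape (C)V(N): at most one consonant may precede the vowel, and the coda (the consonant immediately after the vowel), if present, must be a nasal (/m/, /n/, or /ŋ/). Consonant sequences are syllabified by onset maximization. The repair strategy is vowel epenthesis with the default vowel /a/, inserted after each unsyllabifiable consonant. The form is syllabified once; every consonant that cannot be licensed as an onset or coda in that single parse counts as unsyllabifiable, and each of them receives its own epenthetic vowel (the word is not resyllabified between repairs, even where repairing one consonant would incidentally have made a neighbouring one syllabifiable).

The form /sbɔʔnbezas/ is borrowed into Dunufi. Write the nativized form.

Under (C)V(N), the unsyllabifiable consonants are /s/, /ʔ/, /n/, /s/ (only a nasal (/m/, /n/, or /ŋ/) is licensed in coda position; onsets are limited to one consonant).
Epenthesis after each stranded consonant: /s/ → /sa/, /ʔ/ → /ʔa/, /n/ → /na/, /s/ → /sa/.

sabɔʔanabezasa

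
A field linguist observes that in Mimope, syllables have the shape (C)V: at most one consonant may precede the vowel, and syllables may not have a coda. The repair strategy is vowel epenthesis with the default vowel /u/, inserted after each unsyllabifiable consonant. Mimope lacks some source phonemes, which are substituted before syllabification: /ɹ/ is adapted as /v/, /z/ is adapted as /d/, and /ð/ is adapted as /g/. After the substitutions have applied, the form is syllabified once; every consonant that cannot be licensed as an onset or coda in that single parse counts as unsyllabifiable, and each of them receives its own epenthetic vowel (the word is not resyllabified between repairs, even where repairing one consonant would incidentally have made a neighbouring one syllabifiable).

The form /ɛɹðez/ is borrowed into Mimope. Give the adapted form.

ɛvugedu

Substitution: /ɹ/ → /v/, /ð/ → /g/, /z/ → /d/, giving /ɛvged/.
The consonants /v/, /d/ cannot be parsed into a legal (C)V syllable (no codas are permitted; onsets are limited to one consonant).
Inserting the epenthetic vowel yields /v/ → /vu/, /d/ → /du/.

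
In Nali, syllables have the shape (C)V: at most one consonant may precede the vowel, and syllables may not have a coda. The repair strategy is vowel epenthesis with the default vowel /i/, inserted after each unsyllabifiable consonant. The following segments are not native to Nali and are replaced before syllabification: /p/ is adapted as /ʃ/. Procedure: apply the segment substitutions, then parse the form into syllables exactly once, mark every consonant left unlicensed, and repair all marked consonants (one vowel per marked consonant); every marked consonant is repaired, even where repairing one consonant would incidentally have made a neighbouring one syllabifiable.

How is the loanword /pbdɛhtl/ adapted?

ʃibidɛhitili

Substitution: /p/ → /ʃ/, giving /ʃbdɛhtl/.
The consonants /ʃ/, /b/, /h/, /t/, /l/ cannot be parsed into a legal (C)V syllable (no codas are permitted; onsets are limited to one consonant).
Epenthesis after each stranded consonant: /ʃ/ → /ʃi/, /b/ → /bi/, /h/ → /hi/, /t/ → /ti/, /l/ → /li/.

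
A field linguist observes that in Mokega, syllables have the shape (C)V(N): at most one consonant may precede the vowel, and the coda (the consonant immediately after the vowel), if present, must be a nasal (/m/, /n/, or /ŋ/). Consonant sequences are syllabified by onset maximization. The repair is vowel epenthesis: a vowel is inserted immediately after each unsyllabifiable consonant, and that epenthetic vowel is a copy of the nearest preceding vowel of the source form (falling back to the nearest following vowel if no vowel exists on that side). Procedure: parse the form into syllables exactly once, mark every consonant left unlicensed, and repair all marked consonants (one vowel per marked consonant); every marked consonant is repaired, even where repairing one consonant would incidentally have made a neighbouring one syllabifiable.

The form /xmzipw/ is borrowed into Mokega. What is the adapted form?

Syllabifying with onset maximization leaves /x/, /m/, /p/, /w/ stranded (only a nasal (/m/, /n/, or /ŋ/) is licensed in coda position; onsets are limited to one consonant).
Each unlicensed consonant becomes the onset of a new syllable: /x/ → /xi/, /m/ → /mi/, /p/ → /pi/, /w/ → /wi/.

ximizipiwi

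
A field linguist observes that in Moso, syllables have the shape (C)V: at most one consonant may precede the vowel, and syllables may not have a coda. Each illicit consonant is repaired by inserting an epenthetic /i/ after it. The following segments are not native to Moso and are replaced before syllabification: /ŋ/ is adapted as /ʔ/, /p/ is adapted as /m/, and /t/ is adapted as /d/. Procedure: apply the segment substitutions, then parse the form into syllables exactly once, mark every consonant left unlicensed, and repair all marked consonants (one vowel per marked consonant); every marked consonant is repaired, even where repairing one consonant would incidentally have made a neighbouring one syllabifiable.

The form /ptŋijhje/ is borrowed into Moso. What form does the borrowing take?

Substitution: /p/ → /m/, /t/ → /d/, /ŋ/ → /ʔ/, giving /mdʔijhje/.
The consonants /m/, /d/, /j/, /h/ cannot be parsed into a legal (C)V syllable (no codas are permitted; onsets are limited to one consonant).
Epenthesis after each stranded consonant: /m/ → /mi/, /d/ → /di/, /j/ → /ji/, /h/ → /hi/.

midiʔijihije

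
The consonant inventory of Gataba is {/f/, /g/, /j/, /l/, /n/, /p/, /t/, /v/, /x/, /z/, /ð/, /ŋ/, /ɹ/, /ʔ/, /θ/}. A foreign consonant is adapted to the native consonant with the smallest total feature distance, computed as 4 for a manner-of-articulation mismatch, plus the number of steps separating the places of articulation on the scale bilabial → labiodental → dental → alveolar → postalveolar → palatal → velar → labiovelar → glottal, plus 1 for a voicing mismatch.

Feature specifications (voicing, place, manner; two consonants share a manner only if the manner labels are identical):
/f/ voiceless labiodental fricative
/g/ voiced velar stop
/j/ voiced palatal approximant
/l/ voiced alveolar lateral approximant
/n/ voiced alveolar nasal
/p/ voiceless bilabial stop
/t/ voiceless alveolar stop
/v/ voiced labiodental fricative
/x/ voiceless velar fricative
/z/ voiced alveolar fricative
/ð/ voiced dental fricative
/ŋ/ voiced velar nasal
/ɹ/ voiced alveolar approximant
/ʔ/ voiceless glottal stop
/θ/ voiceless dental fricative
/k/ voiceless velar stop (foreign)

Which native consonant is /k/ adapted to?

g

/g/ is closest: same manner (stop), place distance 0 (velar→velar), voicing differs (+1); total 1. Next closest is /ʔ/ at distance 2.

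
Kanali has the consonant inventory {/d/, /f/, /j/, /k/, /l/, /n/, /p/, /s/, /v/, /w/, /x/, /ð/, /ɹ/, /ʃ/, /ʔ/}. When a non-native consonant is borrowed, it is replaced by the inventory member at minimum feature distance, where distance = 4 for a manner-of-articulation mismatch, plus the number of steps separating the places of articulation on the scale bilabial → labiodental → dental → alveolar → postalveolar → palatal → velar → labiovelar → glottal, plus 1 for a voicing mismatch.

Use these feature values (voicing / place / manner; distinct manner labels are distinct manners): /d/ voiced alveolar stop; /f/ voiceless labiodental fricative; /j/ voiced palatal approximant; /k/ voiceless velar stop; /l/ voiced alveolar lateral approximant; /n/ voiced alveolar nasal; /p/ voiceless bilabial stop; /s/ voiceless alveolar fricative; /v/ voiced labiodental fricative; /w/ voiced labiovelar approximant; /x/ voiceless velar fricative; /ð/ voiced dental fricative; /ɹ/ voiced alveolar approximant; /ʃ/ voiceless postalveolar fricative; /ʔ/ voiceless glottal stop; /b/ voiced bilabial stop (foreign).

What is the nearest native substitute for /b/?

/p/ is closest: same manner (stop), place distance 0 (bilabial→bilabial), voicing differs (+1); total 1. Next closest is /d/ at distance 3.

p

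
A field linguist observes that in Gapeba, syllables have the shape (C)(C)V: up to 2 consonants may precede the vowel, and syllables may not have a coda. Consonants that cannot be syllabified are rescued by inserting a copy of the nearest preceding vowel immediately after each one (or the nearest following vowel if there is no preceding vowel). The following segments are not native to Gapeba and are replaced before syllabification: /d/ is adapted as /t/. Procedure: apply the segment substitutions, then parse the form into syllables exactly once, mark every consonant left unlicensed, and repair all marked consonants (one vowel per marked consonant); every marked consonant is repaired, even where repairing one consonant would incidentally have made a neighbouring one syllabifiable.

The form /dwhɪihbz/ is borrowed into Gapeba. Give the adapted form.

tɪwhɪihibizi

Substitution: /d/ → /t/, giving /twhɪihbz/.
Syllabifying with onset maximization leaves /t/, /h/, /b/, /z/ stranded (no codas are permitted; onsets may contain at most 2 consonants).
Each unlicensed consonant becomes the onset of a new syllable: /t/ → /tɪ/, /h/ → /hi/, /b/ → /bi/, /z/ → /zi/.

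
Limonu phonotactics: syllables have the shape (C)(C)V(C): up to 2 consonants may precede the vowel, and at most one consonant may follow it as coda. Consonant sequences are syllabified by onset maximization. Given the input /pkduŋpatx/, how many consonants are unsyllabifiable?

2

Syllabifying with onset maximization leaves /p/, /x/ stranded (at most one coda consonant is licensed; onsets may contain at most 2 consonants).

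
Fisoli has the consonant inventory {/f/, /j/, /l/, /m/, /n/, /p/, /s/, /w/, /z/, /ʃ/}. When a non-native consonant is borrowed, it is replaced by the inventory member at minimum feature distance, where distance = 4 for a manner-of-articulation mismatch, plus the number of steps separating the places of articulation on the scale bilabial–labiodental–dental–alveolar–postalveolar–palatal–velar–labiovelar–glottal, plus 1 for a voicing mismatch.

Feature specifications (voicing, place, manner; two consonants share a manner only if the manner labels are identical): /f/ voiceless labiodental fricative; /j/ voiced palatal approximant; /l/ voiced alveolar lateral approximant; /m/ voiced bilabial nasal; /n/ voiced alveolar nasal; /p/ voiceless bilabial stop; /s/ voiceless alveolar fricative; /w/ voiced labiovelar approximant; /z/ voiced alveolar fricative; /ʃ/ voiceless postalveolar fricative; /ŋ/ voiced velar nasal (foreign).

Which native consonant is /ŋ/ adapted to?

n

/n/ is closest: same manner (nasal), place distance 3 (velar→alveolar), same voicing; total 3. Next closest is /j/ at distance 5.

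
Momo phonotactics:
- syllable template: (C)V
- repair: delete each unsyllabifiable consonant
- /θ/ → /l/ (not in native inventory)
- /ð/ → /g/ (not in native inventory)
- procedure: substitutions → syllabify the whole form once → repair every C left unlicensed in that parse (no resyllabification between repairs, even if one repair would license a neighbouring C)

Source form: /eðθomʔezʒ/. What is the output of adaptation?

Substitution: /ð/ → /g/, /θ/ → /l/, giving /eglomʔezʒ/.
Under (C)V, the unsyllabifiable consonants are /g/, /m/, /z/, /ʒ/ (no codas are permitted; onsets are limited to one consonant).
Deletion applies to /g/, /m/, /z/, /ʒ/.

eloʔe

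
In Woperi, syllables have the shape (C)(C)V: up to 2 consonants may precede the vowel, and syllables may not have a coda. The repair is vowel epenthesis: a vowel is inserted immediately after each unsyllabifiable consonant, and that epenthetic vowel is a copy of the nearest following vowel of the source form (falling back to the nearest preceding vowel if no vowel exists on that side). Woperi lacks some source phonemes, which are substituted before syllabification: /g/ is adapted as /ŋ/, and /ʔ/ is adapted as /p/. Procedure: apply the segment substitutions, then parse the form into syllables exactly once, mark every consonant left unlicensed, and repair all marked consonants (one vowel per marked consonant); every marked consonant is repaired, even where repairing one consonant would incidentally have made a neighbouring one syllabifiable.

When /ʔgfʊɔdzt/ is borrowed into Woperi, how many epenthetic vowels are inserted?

4

After substitution the input is /pŋfʊɔdzt/.
The unsyllabifiable consonants are /p/, /d/, /z/, /t/; each receives one epenthetic vowel.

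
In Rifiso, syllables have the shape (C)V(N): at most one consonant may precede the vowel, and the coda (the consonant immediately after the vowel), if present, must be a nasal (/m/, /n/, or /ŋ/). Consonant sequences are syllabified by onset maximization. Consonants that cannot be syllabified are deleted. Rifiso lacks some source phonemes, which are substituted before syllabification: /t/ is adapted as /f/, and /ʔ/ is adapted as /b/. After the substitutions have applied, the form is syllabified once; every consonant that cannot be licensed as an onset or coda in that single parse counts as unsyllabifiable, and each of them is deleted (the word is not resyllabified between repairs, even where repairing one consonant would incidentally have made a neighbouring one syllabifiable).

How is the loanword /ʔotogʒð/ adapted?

Substitution: /ʔ/ → /b/, /t/ → /f/, giving /bofogʒð/.
Syllabifying with onset maximization leaves /g/, /ʒ/, /ð/ stranded (only a nasal (/m/, /n/, or /ŋ/) is licensed in coda position; onsets are limited to one consonant).
Each unlicensed consonant is deleted: /g/, /ʒ/, /ð/.

bofo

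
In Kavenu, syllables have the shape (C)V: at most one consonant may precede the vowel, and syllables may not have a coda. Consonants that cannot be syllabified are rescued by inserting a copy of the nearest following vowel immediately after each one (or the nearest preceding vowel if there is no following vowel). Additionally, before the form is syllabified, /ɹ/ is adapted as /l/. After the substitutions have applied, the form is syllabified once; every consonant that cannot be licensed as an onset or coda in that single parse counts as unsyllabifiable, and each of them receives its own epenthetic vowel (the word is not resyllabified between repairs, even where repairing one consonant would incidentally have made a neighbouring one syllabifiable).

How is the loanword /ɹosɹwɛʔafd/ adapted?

Substitution: /ɹ/ → /l/, giving /loslwɛʔafd/.
The consonants /s/, /l/, /f/, /d/ cannot be parsed into a legal (C)V syllable (no codas are permitted; onsets are limited to one consonant).
Inserting the epenthetic vowel yields /s/ → /sɛ/, /l/ → /lɛ/, /f/ → /fa/, /d/ → /da/.

losɛlɛwɛʔafada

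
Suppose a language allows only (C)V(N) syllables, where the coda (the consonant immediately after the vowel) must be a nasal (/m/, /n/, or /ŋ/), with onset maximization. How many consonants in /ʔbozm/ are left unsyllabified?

Under (C)V(N), the unsyllabifiable consonants are /ʔ/, /z/, /m/ (only a nasal (/m/, /n/, or /ŋ/) is licensed in coda position; onsets are limited to one consonant).

3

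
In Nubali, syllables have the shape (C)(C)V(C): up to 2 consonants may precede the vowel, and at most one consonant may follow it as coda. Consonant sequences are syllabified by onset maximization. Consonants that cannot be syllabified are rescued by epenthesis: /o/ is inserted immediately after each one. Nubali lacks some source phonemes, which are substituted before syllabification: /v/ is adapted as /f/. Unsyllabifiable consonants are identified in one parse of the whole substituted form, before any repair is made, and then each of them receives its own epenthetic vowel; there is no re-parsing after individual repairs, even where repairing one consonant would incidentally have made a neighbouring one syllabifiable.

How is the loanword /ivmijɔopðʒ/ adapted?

ifmijɔopðoʒo

Substitution: /v/ → /f/, giving /ifmijɔopðʒ/.
The consonants /ð/, /ʒ/ cannot be parsed into a legal (C)(C)V(C) syllable (at most one coda consonant is licensed; onsets may contain at most 2 consonants).
Each unlicensed consonant becomes the onset of a new syllable: /ð/ → /ðo/, /ʒ/ → /ʒo/.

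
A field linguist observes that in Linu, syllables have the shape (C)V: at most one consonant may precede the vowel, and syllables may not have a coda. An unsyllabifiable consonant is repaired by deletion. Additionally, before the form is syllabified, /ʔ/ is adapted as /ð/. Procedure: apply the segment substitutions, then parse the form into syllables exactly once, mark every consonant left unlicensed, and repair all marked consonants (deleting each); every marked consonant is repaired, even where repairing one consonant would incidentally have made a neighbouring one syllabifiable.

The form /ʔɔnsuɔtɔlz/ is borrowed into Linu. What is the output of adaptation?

Substitution: /ʔ/ → /ð/, giving /ðɔnsuɔtɔlz/.
Under (C)V, the unsyllabifiable consonants are /n/, /l/, /z/ (no codas are permitted; onsets are limited to one consonant).
Deletion applies to /n/, /l/, /z/.

ðɔsuɔtɔ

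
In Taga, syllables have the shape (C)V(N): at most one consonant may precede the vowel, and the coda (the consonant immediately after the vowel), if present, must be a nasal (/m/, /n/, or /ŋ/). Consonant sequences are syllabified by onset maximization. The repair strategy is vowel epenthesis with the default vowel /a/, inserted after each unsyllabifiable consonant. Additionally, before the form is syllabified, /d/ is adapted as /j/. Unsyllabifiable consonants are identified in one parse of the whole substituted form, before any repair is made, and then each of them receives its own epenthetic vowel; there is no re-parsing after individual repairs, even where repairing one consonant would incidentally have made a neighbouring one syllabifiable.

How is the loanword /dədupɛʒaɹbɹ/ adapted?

Substitution: /d/ → /j/, giving /jəjupɛʒaɹbɹ/.
The consonants /ɹ/, /b/, /ɹ/ cannot be parsed into a legal (C)V(N) syllable (only a nasal (/m/, /n/, or /ŋ/) is licensed in coda position; onsets are limited to one consonant).
Each unlicensed consonant becomes the onset of a new syllable: /ɹ/ → /ɹa/, /b/ → /ba/, /ɹ/ → /ɹa/.

jəjupɛʒaɹabaɹa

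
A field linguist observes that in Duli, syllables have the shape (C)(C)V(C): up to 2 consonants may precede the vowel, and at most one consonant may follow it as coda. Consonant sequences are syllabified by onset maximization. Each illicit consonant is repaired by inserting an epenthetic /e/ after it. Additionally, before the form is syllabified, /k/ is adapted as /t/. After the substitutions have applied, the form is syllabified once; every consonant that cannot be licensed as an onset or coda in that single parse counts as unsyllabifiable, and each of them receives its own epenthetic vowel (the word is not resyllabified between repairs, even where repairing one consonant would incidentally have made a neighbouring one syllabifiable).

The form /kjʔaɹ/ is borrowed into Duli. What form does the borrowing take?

tejʔaɹ

Substitution: /k/ → /t/, giving /tjʔaɹ/.
Syllabifying with onset maximization leaves /t/ stranded (at most one coda consonant is licensed; onsets may contain at most 2 consonants).
Epenthesis after each stranded consonant: /t/ → /te/.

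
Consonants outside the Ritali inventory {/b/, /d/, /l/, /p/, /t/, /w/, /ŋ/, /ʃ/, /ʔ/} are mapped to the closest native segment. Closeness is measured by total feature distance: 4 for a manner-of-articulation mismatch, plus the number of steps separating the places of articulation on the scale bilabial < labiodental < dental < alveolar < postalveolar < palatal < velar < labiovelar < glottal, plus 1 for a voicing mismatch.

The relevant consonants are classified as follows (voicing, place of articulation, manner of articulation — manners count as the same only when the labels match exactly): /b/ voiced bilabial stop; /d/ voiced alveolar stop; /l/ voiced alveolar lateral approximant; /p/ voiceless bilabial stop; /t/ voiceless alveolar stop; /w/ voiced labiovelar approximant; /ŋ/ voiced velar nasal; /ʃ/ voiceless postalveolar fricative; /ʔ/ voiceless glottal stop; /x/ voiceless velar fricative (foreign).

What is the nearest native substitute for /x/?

ʃ

/ʃ/ is closest: same manner (fricative), place distance 2 (velar→postalveolar), same voicing; total 2. Next closest is /ŋ/ at distance 5.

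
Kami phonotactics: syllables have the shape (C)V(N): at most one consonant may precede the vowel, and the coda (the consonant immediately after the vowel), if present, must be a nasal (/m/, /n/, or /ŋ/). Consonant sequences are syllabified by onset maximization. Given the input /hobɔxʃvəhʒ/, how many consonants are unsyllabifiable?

4

Under (C)V(N), the unsyllabifiable consonants are /x/, /ʃ/, /h/, /ʒ/ (only a nasal (/m/, /n/, or /ŋ/) is licensed in coda position; onsets are limited to one consonant).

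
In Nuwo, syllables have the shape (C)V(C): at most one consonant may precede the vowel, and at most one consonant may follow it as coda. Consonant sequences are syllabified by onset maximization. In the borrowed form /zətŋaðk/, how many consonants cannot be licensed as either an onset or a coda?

The consonants /k/ cannot be parsed into a legal (C)V(C) syllable (at most one coda consonant is licensed; onsets are limited to one consonant).

1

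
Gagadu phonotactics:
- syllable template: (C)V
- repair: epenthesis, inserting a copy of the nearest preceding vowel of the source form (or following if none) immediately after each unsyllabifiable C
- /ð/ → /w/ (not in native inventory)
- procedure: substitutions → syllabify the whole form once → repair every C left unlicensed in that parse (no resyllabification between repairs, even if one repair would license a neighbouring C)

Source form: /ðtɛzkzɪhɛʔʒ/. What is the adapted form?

Substitution: /ð/ → /w/, giving /wtɛzkzɪhɛʔʒ/.
The consonants /w/, /z/, /k/, /ʔ/, /ʒ/ cannot be parsed into a legal (C)V syllable (no codas are permitted; onsets are limited to one consonant).
Each unlicensed consonant becomes the onset of a new syllable: /w/ → /wɛ/, /z/ → /zɛ/, /k/ → /kɛ/, /ʔ/ → /ʔɛ/, /ʒ/ → /ʒɛ/.

wɛtɛzɛkɛzɪhɛʔɛʒɛ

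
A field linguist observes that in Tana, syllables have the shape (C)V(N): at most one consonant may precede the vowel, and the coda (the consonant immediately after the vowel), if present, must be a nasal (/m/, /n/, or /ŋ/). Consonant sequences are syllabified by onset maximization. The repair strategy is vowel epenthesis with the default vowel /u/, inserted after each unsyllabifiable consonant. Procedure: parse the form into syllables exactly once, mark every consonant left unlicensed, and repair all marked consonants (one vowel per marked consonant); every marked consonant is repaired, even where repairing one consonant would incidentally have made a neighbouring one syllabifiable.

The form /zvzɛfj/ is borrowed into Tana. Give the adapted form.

Under (C)V(N), the unsyllabifiable consonants are /z/, /v/, /f/, /j/ (only a nasal (/m/, /n/, or /ŋ/) is licensed in coda position; onsets are limited to one consonant).
Inserting the epenthetic vowel yields /z/ → /zu/, /v/ → /vu/, /f/ → /fu/, /j/ → /ju/.

zuvuzɛfuju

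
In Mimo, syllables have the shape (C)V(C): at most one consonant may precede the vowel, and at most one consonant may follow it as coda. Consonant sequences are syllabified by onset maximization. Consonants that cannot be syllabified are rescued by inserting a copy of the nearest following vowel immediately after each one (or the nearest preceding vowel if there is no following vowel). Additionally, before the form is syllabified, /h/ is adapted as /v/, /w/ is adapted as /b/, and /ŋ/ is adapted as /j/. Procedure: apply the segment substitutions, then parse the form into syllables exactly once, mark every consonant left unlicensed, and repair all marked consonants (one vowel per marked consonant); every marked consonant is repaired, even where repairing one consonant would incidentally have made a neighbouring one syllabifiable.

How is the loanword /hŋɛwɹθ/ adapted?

Substitution: /h/ → /v/, /ŋ/ → /j/, /w/ → /b/, giving /vjɛbɹθ/.
Under (C)V(C), the unsyllabifiable consonants are /v/, /ɹ/, /θ/ (at most one coda consonant is licensed; onsets are limited to one consonant).
Each unlicensed consonant becomes the onset of a new syllable: /v/ → /vɛ/, /ɹ/ → /ɹɛ/, /θ/ → /θɛ/.

vɛjɛbɹɛθɛ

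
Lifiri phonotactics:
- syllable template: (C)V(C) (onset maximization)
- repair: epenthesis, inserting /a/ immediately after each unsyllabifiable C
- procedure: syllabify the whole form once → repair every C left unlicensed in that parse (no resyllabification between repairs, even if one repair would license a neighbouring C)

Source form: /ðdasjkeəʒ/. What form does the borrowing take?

ðadasjakeəʒ

Under (C)V(C), the unsyllabifiable consonants are /ð/, /j/ (at most one coda consonant is licensed; onsets are limited to one consonant).
Each unlicensed consonant becomes the onset of a new syllable: /ð/ → /ða/, /j/ → /ja/.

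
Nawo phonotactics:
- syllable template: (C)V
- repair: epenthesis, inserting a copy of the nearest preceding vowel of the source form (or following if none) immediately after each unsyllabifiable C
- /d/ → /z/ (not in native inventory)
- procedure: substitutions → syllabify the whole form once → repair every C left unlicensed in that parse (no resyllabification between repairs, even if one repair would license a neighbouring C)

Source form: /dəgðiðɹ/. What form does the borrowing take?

Substitution: /d/ → /z/, giving /zəgðiðɹ/.
Under (C)V, the unsyllabifiable consonants are /g/, /ð/, /ɹ/ (no codas are permitted; onsets are limited to one consonant).
Epenthesis after each stranded consonant: /g/ → /gə/, /ð/ → /ði/, /ɹ/ → /ɹi/.

zəgəðiðiɹi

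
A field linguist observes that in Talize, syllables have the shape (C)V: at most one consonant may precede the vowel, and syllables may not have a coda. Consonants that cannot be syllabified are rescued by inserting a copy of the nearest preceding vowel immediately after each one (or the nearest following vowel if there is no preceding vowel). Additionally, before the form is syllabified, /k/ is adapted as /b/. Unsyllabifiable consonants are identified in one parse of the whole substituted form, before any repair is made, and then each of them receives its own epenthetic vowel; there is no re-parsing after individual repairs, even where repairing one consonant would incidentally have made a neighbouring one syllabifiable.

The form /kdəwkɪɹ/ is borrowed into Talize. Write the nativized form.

bədəwəbɪɹɪ

Substitution: /k/ → /b/, giving /bdəwbɪɹ/.
Syllabifying with onset maximization leaves /b/, /w/, /ɹ/ stranded (no codas are permitted; onsets are limited to one consonant).
Inserting the epenthetic vowel yields /b/ → /bə/, /w/ → /wə/, /ɹ/ → /ɹɪ/.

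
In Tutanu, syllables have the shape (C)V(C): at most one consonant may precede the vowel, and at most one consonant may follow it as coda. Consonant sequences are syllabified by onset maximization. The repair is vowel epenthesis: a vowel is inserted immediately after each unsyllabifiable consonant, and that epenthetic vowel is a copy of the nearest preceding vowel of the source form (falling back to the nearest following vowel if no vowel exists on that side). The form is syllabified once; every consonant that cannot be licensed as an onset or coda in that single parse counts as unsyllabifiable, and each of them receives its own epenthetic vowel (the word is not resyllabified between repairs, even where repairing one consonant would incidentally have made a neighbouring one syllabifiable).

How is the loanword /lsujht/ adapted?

lusujhutu

The consonants /l/, /h/, /t/ cannot be parsed into a legal (C)V(C) syllable (at most one coda consonant is licensed; onsets are limited to one consonant).
Epenthesis after each stranded consonant: /l/ → /lu/, /h/ → /hu/, /t/ → /tu/.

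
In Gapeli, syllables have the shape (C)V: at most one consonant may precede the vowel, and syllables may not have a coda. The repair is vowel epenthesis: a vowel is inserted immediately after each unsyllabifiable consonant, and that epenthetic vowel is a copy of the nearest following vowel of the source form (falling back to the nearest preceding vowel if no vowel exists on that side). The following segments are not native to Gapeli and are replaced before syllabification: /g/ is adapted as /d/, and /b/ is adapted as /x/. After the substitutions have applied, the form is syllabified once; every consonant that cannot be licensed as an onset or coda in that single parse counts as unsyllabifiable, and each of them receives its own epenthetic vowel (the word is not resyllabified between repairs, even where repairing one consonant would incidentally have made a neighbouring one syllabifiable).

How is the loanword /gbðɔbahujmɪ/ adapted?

Substitution: /g/ → /d/, /b/ → /x/, giving /dxðɔxahujmɪ/.
Syllabifying with onset maximization leaves /d/, /x/, /j/ stranded (no codas are permitted; onsets are limited to one consonant).
Each unlicensed consonant becomes the onset of a new syllable: /d/ → /dɔ/, /x/ → /xɔ/, /j/ → /jɪ/.

dɔxɔðɔxahujɪmɪ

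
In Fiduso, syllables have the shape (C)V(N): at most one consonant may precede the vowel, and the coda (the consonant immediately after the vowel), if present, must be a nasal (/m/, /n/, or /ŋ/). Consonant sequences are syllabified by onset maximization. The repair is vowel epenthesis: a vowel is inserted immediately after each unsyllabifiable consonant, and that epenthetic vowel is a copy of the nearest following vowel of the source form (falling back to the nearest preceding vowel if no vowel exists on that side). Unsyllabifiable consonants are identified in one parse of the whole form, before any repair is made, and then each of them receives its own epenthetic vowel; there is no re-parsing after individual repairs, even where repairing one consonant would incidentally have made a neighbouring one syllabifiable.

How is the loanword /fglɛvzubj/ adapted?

fɛgɛlɛvuzubuju

Syllabifying with onset maximization leaves /f/, /g/, /v/, /b/, /j/ stranded (only a nasal (/m/, /n/, or /ŋ/) is licensed in coda position; onsets are limited to one consonant).
Epenthesis after each stranded consonant: /f/ → /fɛ/, /g/ → /gɛ/, /v/ → /vu/, /b/ → /bu/, /j/ → /ju/.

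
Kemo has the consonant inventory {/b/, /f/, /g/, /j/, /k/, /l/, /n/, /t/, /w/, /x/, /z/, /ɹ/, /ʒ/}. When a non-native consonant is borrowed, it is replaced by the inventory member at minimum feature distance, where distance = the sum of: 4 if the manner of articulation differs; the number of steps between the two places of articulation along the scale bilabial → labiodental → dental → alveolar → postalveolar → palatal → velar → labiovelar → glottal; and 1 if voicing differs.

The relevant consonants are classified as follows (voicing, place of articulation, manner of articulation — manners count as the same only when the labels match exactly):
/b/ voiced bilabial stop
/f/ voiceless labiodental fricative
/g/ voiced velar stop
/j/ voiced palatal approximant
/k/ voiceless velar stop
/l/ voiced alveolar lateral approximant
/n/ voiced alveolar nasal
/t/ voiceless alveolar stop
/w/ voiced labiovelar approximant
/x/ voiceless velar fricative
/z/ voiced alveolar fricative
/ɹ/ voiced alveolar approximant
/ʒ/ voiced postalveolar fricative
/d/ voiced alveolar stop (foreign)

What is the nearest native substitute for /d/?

/t/ is closest: same manner (stop), place distance 0 (alveolar→alveolar), voicing differs (+1); total 1. Next closest is /b/ at distance 3.

t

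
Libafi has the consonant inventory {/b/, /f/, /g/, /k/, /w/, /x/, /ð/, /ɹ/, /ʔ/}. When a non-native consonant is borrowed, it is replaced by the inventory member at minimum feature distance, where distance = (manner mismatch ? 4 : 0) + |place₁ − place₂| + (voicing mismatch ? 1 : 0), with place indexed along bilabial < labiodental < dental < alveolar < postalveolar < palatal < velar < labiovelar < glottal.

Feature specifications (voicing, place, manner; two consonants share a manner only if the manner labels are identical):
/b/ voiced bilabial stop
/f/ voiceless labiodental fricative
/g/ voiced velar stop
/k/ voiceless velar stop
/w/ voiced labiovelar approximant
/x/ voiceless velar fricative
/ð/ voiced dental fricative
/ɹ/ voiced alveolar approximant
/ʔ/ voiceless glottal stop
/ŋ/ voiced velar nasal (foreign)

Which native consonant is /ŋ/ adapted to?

g

/g/ is closest: manner differs (nasal→stop, +4), place distance 0 (velar→velar), same voicing; total 4. Next closest is /k/ at distance 5.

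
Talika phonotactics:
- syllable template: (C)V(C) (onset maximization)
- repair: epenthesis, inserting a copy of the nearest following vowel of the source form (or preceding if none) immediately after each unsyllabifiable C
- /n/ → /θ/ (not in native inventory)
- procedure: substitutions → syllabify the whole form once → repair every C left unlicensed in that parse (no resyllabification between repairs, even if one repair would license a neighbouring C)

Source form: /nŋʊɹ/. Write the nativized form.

θʊŋʊɹ

Substitution: /n/ → /θ/, giving /θŋʊɹ/.
Syllabifying with onset maximization leaves /θ/ stranded (at most one coda consonant is licensed; onsets are limited to one consonant).
Each unlicensed consonant becomes the onset of a new syllable: /θ/ → /θʊ/.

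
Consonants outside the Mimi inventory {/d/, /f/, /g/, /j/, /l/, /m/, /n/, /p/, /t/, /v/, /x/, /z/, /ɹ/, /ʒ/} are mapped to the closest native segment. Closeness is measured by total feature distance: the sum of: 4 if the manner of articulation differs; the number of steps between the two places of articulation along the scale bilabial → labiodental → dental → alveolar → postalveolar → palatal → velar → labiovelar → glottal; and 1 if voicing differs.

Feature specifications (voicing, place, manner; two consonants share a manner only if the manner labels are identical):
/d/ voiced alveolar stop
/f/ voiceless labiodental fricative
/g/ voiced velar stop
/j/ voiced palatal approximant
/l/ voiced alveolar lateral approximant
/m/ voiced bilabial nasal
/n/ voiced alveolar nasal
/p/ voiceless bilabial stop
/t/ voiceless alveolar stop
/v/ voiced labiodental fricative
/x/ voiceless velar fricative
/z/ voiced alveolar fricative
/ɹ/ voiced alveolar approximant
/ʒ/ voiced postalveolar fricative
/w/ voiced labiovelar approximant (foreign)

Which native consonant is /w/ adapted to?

/j/ is closest: same manner (approximant), place distance 2 (labiovelar→palatal), same voicing; total 2. Next closest is /ɹ/ at distance 4.

j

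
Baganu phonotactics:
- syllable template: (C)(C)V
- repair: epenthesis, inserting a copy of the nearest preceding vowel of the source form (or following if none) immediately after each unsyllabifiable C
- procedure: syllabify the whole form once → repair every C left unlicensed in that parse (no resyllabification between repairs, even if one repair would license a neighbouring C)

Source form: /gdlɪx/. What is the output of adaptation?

gɪdlɪxɪ

The consonants /g/, /x/ cannot be parsed into a legal (C)(C)V syllable (no codas are permitted; onsets may contain at most 2 consonants).
Each unlicensed consonant becomes the onset of a new syllable: /g/ → /gɪ/, /x/ → /xɪ/.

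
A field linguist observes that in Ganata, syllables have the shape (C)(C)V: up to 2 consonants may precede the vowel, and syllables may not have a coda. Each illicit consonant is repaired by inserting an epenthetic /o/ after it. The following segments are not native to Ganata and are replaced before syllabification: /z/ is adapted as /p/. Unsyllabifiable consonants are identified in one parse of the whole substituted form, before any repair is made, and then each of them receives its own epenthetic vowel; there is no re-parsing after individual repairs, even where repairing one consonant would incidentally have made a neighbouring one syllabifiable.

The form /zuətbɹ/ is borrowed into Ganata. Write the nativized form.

puətoboɹo

Substitution: /z/ → /p/, giving /puətbɹ/.
The consonants /t/, /b/, /ɹ/ cannot be parsed into a legal (C)(C)V syllable (no codas are permitted; onsets may contain at most 2 consonants).
Inserting the epenthetic vowel yields /t/ → /to/, /b/ → /bo/, /ɹ/ → /ɹo/.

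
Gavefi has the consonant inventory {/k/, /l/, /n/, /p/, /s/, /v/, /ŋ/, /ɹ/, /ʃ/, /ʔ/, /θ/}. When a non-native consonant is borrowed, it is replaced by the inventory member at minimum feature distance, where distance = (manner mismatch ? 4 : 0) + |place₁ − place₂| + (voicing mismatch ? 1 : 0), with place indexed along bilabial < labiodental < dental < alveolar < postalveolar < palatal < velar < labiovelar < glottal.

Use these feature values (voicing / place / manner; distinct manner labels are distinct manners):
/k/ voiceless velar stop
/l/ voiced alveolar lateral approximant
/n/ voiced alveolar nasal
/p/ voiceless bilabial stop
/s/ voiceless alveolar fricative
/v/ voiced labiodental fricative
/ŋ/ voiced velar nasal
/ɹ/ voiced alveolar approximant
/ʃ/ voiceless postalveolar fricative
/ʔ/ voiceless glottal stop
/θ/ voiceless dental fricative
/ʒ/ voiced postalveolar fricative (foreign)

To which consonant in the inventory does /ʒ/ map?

/ʃ/ is closest: same manner (fricative), place distance 0 (postalveolar→postalveolar), voicing differs (+1); total 1. Next closest is /s/ at distance 2.

ʃ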